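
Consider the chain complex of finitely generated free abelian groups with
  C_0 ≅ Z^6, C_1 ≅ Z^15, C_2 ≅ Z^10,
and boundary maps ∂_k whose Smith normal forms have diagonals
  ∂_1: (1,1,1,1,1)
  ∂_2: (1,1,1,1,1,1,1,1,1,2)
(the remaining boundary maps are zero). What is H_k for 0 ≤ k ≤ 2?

H_0: b_0 = 6 − 0 − 5 = 1; torsion from ∂_1 factors > 1: none. So H_0 ≅ Z.
H_1: b_1 = 15 − 5 − 10 = 0; torsion from ∂_2 factors > 1: [2]. So H_1 ≅ Z/2.
H_2: b_2 = 10 − 10 − 0 = 0; torsion from ∂_3 factors > 1: none. So H_2 ≅ 0.

H_0 ≅ Z,  H_1 ≅ Z/2,  H_2 = 0.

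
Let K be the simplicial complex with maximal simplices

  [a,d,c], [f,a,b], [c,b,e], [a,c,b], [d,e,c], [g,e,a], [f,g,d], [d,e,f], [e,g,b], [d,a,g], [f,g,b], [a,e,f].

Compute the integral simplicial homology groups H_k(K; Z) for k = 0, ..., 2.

We work with the vertex ordering a < b < c < d < e < f < g. The simplices of K, each written with vertices in increasing order, are:

  0-simplices (7): a, b, c, d, e, f, g
  1-simplices (18): ab, ac, ad, ae, af, ag, bc, be, bf, bg, cd, ce, de, df, dg, ef, eg, fg
  2-simplices (12): abc, abf, acd, adg, aef, aeg, bce, beg, bfg, cde, def, dfg

giving chain groups C_0 ≅ Z^7, C_1 ≅ Z^18, C_2 ≅ Z^12.

Boundary ∂_1: C_1 → C_0 sends each edge [p,q] (with p < q) to q − p.
As a 7×18 matrix over Z this has rank 6, with invariant factors (1,1,1,1,1,1).

∂_2: C_2 → C_1 acts by ∂[p,q,r] = [q,r] − [p,r] + [p,q]. For instance
  ∂acd = cd − ad + ac,
  ∂dfg = fg − dg + df.
The 18×12 boundary matrix has rank 12 and Smith normal form diag(1,1,1,1,1,1,1,1,1,1,1,2).

From H_k ≅ ker(∂_k) / im(∂_{k+1}) we obtain:

  H_0: rank C_0 − rank ∂_1 = 7 − 6 = 1, and the invariant factors of ∂_1 are all 1, so H_0 ≅ Z.
  H_1: rank ker ∂_1 − rank ∂_2 = (18 − 6) − 12 = 0, and ∂_2 has invariant factor 2 > 1, so H_1 ≅ Z/2Z.
  H_2: rank ker ∂_2 − rank ∂_3 = (12 − 12) − 0 = 0, and there is no ∂_3, so H_2 ≅ 0.

As a check, the Euler characteristic is 7 − 18 + 12 = 1, which agrees with 1 − 0 + 0 = 1.

H_0 ≅ Z,  H_1 ≅ Z/2Z,  H_2 = 0.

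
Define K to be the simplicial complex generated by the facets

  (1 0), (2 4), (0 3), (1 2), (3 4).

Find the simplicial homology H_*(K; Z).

H_0 = Z,  H_1 = Z.

We work with the vertex ordering 0 < 1 < 2 < 3 < 4. The simplices of K, each written with vertices in increasing order, are:

  0-simplices (5): [0], [1], [2], [3], [4]
  1-simplices (5): [0,1], [0,3], [1,2], [2,4], [3,4]

Hence C_0 ≅ Z^5, C_1 ≅ Z^5.

∂_1: C_1 → C_0 maps an edge to its endpoints' difference, ∂[p,q] = q − p. For instance
  ∂[0,3] = [3] − [0].
The 5×5 boundary matrix has rank 4 and Smith normal form diag(1,1,1,1).

Now H_k = ker ∂_k / im ∂_{k+1}, so:

  H_0: rank C_0 − rank ∂_1 = 5 − 4 = 1, and the invariant factors of ∂_1 are all 1, so H_0 ≅ Z.
  H_1: rank ker ∂_1 − rank ∂_2 = (5 − 4) − 0 = 1, and there is no ∂_2, so H_1 ≅ Z.

As a check, the Euler characteristic is 5 − 5 = 0, which agrees with 1 − 1 = 0.
(K is a triangulation of the circle S^1.)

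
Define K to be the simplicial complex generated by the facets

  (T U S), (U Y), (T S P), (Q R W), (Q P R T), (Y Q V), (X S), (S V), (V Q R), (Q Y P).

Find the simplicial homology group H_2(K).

We work with the vertex ordering P < Q < R < S < T < U < V < W < X < Y. The simplices of K, each written with vertices in increasing order, are:

  0-simplices (10): P, Q, R, S, T, U, V, W, X, Y
  1-simplices (20): PQ, PR, PS, PT, PY, QR, QT, QV, QW, QY, RT, RV, RW, ST, SU, SV, SX, TU, UY, VY
  2-simplices (10): PQR, PQT, PQY, PRT, PST, QRT, QRV, QRW, QVY, STU
  3-simplices (1): PQRT

giving chain groups C_0 ≅ Z^10, C_1 ≅ Z^20, C_2 ≅ Z^10, C_3 ≅ Z^1.

Boundary ∂_1: C_1 → C_0 sends each edge [p,q] (with p < q) to q − p.
As a 10×20 matrix over Z this has rank 9, with invariant factors (1,1,1,1,1,1,1,1,1).

Boundary ∂_2: C_2 → C_1 maps a triangle to the signed sum of its edges. For instance
  ∂STU = TU − SU + ST,
  ∂QRV = RV − QV + QR.
This gives a 20×10 integer matrix of rank 9; reducing to Smith normal form yields diagonal entries (1,1,1,1,1,1,1,1,1).

∂_3: C_3 → C_2 sends each 3-simplex σ to the alternating sum Σ_i (−1)^i (σ with its i-th vertex removed). For instance
  ∂PQRT = QRT − PRT + PQT − PQR.
As a 10×1 matrix over Z this has rank 1, with invariant factors (1).

Reading off H_k = ker ∂_k / im ∂_{k+1}:

  H_2: rank ker ∂_2 − rank ∂_3 = (10 − 9) − 1 = 0, and the invariant factors of ∂_3 are all 1, so H_2 = 0.

H_2 = 0.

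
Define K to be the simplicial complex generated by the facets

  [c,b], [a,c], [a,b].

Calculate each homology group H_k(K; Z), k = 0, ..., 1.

H_0 = Z,  H_1 = Z.

We work with the vertex ordering a < b < c. The simplices of K, each written with vertices in increasing order, are:

  0-simplices (3): a, b, c
  1-simplices (3): ab, ac, bc

so the chain groups are C_0 ≅ Z^3, C_1 ≅ Z^3.

∂_1: C_1 → C_0 is given by ∂[p,q] = [q] − [p]. For instance
  ∂ab = b − a.
This gives a 3×3 integer matrix of rank 2; reducing to Smith normal form yields diagonal entries (1,1).

Reading off H_k = ker ∂_k / im ∂_{k+1}:

  H_0: rank C_0 − rank ∂_1 = 3 − 2 = 1, and the invariant factors of ∂_1 are all 1, so H_0 ≅ Z.
  H_1: rank ker ∂_1 − rank ∂_2 = (3 − 2) − 0 = 1, and there is no ∂_2, so H_1 ≅ Z.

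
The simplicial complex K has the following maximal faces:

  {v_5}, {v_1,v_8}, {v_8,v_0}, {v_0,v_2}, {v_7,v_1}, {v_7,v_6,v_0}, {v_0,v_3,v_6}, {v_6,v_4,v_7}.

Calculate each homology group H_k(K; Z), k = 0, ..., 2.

K has 9 vertices, 11 edges, 3 triangles.
rank ∂_0 = 0, rank ∂_1 = 7 ⇒ b_0 = 9 − 0 − 7 = 2; all invariant factors of ∂_1 are 1 so no torsion. So H_0 ≅ Z^2.
rank ∂_1 = 7, rank ∂_2 = 3 ⇒ b_1 = 11 − 7 − 3 = 1; all invariant factors of ∂_2 are 1 so no torsion. So H_1 ≅ Z.
rank ∂_2 = 3, rank ∂_3 = 0 ⇒ b_2 = 3 − 3 − 0 = 0. So H_2 ≅ 0.

H_0 ≅ Z^2,  H_1 ≅ Z,  H_2 = 0.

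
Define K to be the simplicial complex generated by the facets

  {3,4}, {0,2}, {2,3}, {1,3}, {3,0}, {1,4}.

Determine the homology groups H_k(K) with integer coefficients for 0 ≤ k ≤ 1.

K has 5 vertices, 6 edges.
rank ∂_0 = 0, rank ∂_1 = 4 ⇒ b_0 = 5 − 0 − 4 = 1; all invariant factors of ∂_1 are 1 so no torsion. So H_0 = Z.
rank ∂_1 = 4, rank ∂_2 = 0 ⇒ b_1 = 6 − 4 − 0 = 2. So H_1 = Z^2.

H_0 ≅ Z,  H_1 ≅ Z^2.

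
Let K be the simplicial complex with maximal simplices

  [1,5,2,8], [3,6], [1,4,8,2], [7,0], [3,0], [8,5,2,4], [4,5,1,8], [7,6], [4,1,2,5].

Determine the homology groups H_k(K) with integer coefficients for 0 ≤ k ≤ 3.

We work with the vertex ordering 0 < 1 < 2 < 3 < 4 < 5 < 6 < 7 < 8. The simplices of K, each written with vertices in increasing order, are:

  0-simplices (9): [0], [1], [2], [3], [4], [5], [6], [7], [8]
  1-simplices (14): [0,3], [0,7], [1,2], [1,4], [1,5], [1,8], [2,4], [2,5], [2,8], [3,6], [4,5], [4,8], [5,8], [6,7]
  2-simplices (10): [1,2,4], [1,2,5], [1,2,8], [1,4,5], [1,4,8], [1,5,8], [2,4,5], [2,4,8], [2,5,8], [4,5,8]
  3-simplices (5): [1,2,4,5], [1,2,4,8], [1,2,5,8], [1,4,5,8], [2,4,5,8]

so the chain groups are C_0 ≅ Z^9, C_1 ≅ Z^14, C_2 ≅ Z^10, C_3 ≅ Z^5.

∂_1: C_1 → C_0 is given by ∂[p,q] = [q] − [p]. For instance
  ∂[1,5] = [5] − [1].
This gives a 9×14 integer matrix of rank 7; reducing to Smith normal form yields diagonal entries (1,1,1,1,1,1,1).

∂_2: C_2 → C_1 maps a triangle to the signed sum of its edges. For instance
  ∂[2,4,5] = [4,5] − [2,5] + [2,4],
  ∂[2,5,8] = [5,8] − [2,8] + [2,5].
The resulting 14×10 matrix has rank 6, and its Smith normal form has invariant factors (1,1,1,1,1,1).

∂_3: C_3 → C_2 sends each 3-simplex σ to the alternating sum Σ_i (−1)^i (σ with its i-th vertex removed). For instance
  ∂[2,4,5,8] = [4,5,8] − [2,5,8] + [2,4,8] − [2,4,5],
  ∂[1,2,4,5] = [2,4,5] − [1,4,5] + [1,2,5] − [1,2,4].
This gives a 10×5 integer matrix of rank 4; reducing to Smith normal form yields diagonal entries (1,1,1,1).

Computing H_k = (kernel of ∂_k) / (image of ∂_{k+1}):

  H_0: rank C_0 − rank ∂_1 = 9 − 7 = 2, and the invariant factors of ∂_1 are all 1, so H_0 = Z^2.
  H_1: rank ker ∂_1 − rank ∂_2 = (14 − 7) − 6 = 1, and the invariant factors of ∂_2 are all 1, so H_1 = Z.
  H_2: rank ker ∂_2 − rank ∂_3 = (10 − 6) − 4 = 0, and the invariant factors of ∂_3 are all 1, so H_2 = 0.
  H_3: rank ker ∂_3 − rank ∂_4 = (5 − 4) − 0 = 1, and there is no ∂_4, so H_3 = Z.

As a check, the Euler characteristic is 9 − 14 + 10 − 5 = 0, which agrees with 2 − 1 + 0 − 1 = 0.
(K is a triangulation of the disjoint union of the circle S^1 and the 3-sphere S^3.)

H_0 ≅ Z^2,  H_1 ≅ Z,  H_2 = 0,  H_3 ≅ Z.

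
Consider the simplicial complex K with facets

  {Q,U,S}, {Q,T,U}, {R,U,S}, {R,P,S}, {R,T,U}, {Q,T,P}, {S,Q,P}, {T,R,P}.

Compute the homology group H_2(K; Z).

Fix the vertex order P < Q < R < S < T < U and write every simplex with vertices in increasing order. Then dim K = 2 and the simplices of K are:

  0-simplices (6): P, Q, R, S, T, U
  1-simplices (12): PQ, PR, PS, PT, QS, QT, QU, RS, RT, RU, SU, TU
  2-simplices (8): PQS, PQT, PRS, PRT, QSU, QTU, RSU, RTU

giving chain groups C_0 ≅ Z^6, C_1 ≅ Z^12, C_2 ≅ Z^8.

The boundary map ∂_1: C_1 → C_0 maps an edge to its endpoints' difference, ∂[p,q] = q − p. For instance
  ∂SU = U − S.
The resulting 6×12 matrix has rank 5, and its Smith normal form has invariant factors (1,1,1,1,1).

Boundary ∂_2: C_2 → C_1 sends each 2-simplex [p,q,r] to [q,r] − [p,r] + [p,q]. For instance
  ∂PRS = RS − PS + PR,
  ∂RTU = TU − RU + RT.
As a 12×8 matrix over Z this has rank 7, with invariant factors (1,1,1,1,1,1,1).

Reading off H_k = ker ∂_k / im ∂_{k+1}:

  H_2: rank ker ∂_2 − rank ∂_3 = (8 − 7) − 0 = 1, and there is no ∂_3, so H_2 = Z.

H_2 ≅ Z.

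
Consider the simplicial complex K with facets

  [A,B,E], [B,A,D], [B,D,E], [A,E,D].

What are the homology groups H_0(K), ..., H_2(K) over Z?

Fix the vertex order A < B < D < E and write every simplex with vertices in increasing order. Then dim K = 2 and the simplices of K are:

  0-simplices (4): A, B, D, E
  1-simplices (6): AB, AD, AE, BD, BE, DE
  2-simplices (4): ABD, ABE, ADE, BDE

Hence C_0 ≅ Z^4, C_1 ≅ Z^6, C_2 ≅ Z^4.

Boundary ∂_1: C_1 → C_0 is given by ∂[p,q] = [q] − [p].
As a 4×6 matrix over Z this has rank 3, with invariant factors (1,1,1).

Boundary ∂_2: C_2 → C_1 acts by ∂[p,q,r] = [q,r] − [p,r] + [p,q]. For instance
  ∂ABD = BD − AD + AB,
  ∂ABE = BE − AE + AB.
As a 6×4 matrix over Z this has rank 3, with invariant factors (1,1,1).

Computing H_k = (kernel of ∂_k) / (image of ∂_{k+1}):

  H_0: rank C_0 − rank ∂_1 = 4 − 3 = 1, and the invariant factors of ∂_1 are all 1, so H_0 = Z.
  H_1: rank ker ∂_1 − rank ∂_2 = (6 − 3) − 3 = 0, and the invariant factors of ∂_2 are all 1, so H_1 = 0.
  H_2: rank ker ∂_2 − rank ∂_3 = (4 − 3) − 0 = 1, and there is no ∂_3, so H_2 = Z.

(K is a triangulation of the 2-sphere S^2.)

H_0 = Z,  H_1 = 0,  H_2 = Z.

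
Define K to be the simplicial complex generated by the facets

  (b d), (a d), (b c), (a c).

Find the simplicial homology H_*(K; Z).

H_0 = Z,  H_1 = Z.

Fix the vertex order a < b < c < d and write every simplex with vertices in increasing order. Then dim K = 1 and the simplices of K are:

  0-simplices (4): a, b, c, d
  1-simplices (4): ac, ad, bc, bd

giving chain groups C_0 ≅ Z^4, C_1 ≅ Z^4.

∂_1: C_1 → C_0 sends each edge [p,q] (with p < q) to q − p.
The resulting 4×4 matrix has rank 3, and its Smith normal form has invariant factors (1,1,1).

Computing H_k = (kernel of ∂_k) / (image of ∂_{k+1}):

  H_0: rank C_0 − rank ∂_1 = 4 − 3 = 1, and the invariant factors of ∂_1 are all 1, so H_0 = Z.
  H_1: rank ker ∂_1 − rank ∂_2 = (4 − 3) − 0 = 1, and there is no ∂_2, so H_1 = Z.

As a check, the Euler characteristic is 4 − 4 = 0, which agrees with 1 − 1 = 0.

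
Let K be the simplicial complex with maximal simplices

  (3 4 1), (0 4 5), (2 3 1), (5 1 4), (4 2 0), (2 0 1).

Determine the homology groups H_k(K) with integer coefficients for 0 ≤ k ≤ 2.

Order the vertices as 0 < 1 < 2 < 3 < 4 < 5. Listing each simplex with vertices in this order, K has dimension 2 with simplices:

  0-simplices (6): [0], [1], [2], [3], [4], [5]
  1-simplices (12): [0,1], [0,2], [0,4], [0,5], [1,2], [1,3], [1,4], [1,5], [2,3], [2,4], [3,4], [4,5]
  2-simplices (6): [0,1,2], [0,2,4], [0,4,5], [1,2,3], [1,3,4], [1,4,5]

Hence C_0 ≅ Z^6, C_1 ≅ Z^12, C_2 ≅ Z^6.

The boundary map ∂_1: C_1 → C_0 is given by ∂[p,q] = [q] − [p]. For instance
  ∂[0,2] = [2] − [0].
The resulting 6×12 matrix has rank 5, and its Smith normal form has invariant factors (1,1,1,1,1).

The boundary map ∂_2: C_2 → C_1 maps a triangle to the signed sum of its edges. For instance
  ∂[0,2,4] = [2,4] − [0,4] + [0,2],
  ∂[1,4,5] = [4,5] − [1,5] + [1,4].
This gives a 12×6 integer matrix of rank 6; reducing to Smith normal form yields diagonal entries (1,1,1,1,1,1).

Computing H_k = (kernel of ∂_k) / (image of ∂_{k+1}):

  H_0: rank C_0 − rank ∂_1 = 6 − 5 = 1, and the invariant factors of ∂_1 are all 1, so H_0 = Z.
  H_1: rank ker ∂_1 − rank ∂_2 = (12 − 5) − 6 = 1, and the invariant factors of ∂_2 are all 1, so H_1 = Z.
  H_2: rank ker ∂_2 − rank ∂_3 = (6 − 6) − 0 = 0, and there is no ∂_3, so H_2 = 0.

H_0 ≅ Z,  H_1 ≅ Z,  H_2 = 0.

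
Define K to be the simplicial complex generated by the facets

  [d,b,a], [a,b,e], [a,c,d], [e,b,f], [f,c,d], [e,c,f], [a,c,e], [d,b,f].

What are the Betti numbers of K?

We work with the vertex ordering a < b < c < d < e < f. The simplices of K, each written with vertices in increasing order, are:

  0-simplices (6): a, b, c, d, e, f
  1-simplices (12): ab, ac, ad, ae, bd, be, bf, cd, ce, cf, df, ef
  2-simplices (8): abd, abe, acd, ace, bdf, bef, cdf, cef

so the chain groups are C_0 ≅ Z^6, C_1 ≅ Z^12, C_2 ≅ Z^8.

The boundary map ∂_1: C_1 → C_0 is given by ∂[p,q] = [q] − [p].
The 6×12 boundary matrix has rank 5 and Smith normal form diag(1,1,1,1,1).

∂_2: C_2 → C_1 sends each 2-simplex [p,q,r] to [q,r] − [p,r] + [p,q]. For instance
  ∂bdf = df − bf + bd,
  ∂cdf = df − cf + cd.
As a 12×8 matrix over Z this has rank 7, with invariant factors (1,1,1,1,1,1,1).

From H_k ≅ ker(∂_k) / im(∂_{k+1}) we obtain:

  H_0: rank C_0 − rank ∂_1 = 6 − 5 = 1, and the invariant factors of ∂_1 are all 1, so H_0 = Z.
  H_1: rank ker ∂_1 − rank ∂_2 = (12 − 5) − 7 = 0, and the invariant factors of ∂_2 are all 1, so H_1 = 0.
  H_2: rank ker ∂_2 − rank ∂_3 = (8 − 7) − 0 = 1, and there is no ∂_3, so H_2 = Z.

As a check, the Euler characteristic is 6 − 12 + 8 = 2, which agrees with 1 − 0 + 1 = 2.
(K is a triangulation of the 2-sphere S^2.)

Hence the Betti numbers are b_0 = 1, b_1 = 0, b_2 = 1.

b_0 = 1, b_1 = 0, b_2 = 1.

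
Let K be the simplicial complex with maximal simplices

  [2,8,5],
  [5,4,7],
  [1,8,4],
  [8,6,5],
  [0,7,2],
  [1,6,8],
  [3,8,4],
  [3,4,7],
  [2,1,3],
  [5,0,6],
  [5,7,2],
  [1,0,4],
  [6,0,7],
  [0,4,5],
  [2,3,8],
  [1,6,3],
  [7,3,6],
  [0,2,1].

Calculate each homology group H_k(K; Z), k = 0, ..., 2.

Fix the vertex order 0 < 1 < 2 < 3 < 4 < 5 < 6 < 7 < 8 and write every simplex with vertices in increasing order. Then dim K = 2 and the simplices of K are:

  0-simplices (9): [0], [1], [2], [3], [4], [5], [6], [7], [8]
  1-simplices (27): (27 of them)
  2-simplices (18): [0,1,2], [0,1,4], [0,2,7], [0,4,5], [0,5,6], [0,6,7], [1,2,3], [1,3,6], [1,4,8], [1,6,8], [2,3,8], [2,5,7], [2,5,8], [3,4,7], [3,4,8], [3,6,7], [4,5,7], [5,6,8]

so the chain groups are C_0 ≅ Z^9, C_1 ≅ Z^27, C_2 ≅ Z^18.

The boundary map ∂_1: C_1 → C_0 maps an edge to its endpoints' difference, ∂[p,q] = q − p.
This gives a 9×27 integer matrix of rank 8; reducing to Smith normal form yields diagonal entries (1,1,1,1,1,1,1,1).

The boundary map ∂_2: C_2 → C_1 maps a triangle to the signed sum of its edges. For instance
  ∂[2,5,7] = [5,7] − [2,7] + [2,5],
  ∂[5,6,8] = [6,8] − [5,8] + [5,6].
The 27×18 boundary matrix has rank 18 and Smith normal form diag(1,1,1,1,1,1,1,1,1,1,1,1,1,1,1,1,1,2).

From H_k ≅ ker(∂_k) / im(∂_{k+1}) we obtain:

  H_0: rank C_0 − rank ∂_1 = 9 − 8 = 1, and the invariant factors of ∂_1 are all 1, so H_0 = Z.
  H_1: rank ker ∂_1 − rank ∂_2 = (27 − 8) − 18 = 1, and ∂_2 has invariant factor 2 > 1, so H_1 = Z ⊕ Z/2Z.
  H_2: rank ker ∂_2 − rank ∂_3 = (18 − 18) − 0 = 0, and there is no ∂_3, so H_2 = 0.

As a check, the Euler characteristic is 9 − 27 + 18 = 0, which agrees with 1 − 1 + 0 = 0.
(K is a triangulation of the Klein bottle.)

H_0 ≅ Z,  H_1 ≅ Z ⊕ Z/2Z,  H_2 = 0.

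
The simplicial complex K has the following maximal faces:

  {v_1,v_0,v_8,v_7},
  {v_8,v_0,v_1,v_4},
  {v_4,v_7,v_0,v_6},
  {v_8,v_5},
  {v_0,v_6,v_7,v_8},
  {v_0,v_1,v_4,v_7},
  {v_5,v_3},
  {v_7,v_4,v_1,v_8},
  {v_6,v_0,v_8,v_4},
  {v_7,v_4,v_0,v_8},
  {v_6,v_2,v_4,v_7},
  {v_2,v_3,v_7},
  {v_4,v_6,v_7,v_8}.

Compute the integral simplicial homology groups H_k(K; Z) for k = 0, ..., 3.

H_0 ≅ Z,  H_1 ≅ Z,  H_2 = 0,  H_3 ≅ Z^2.

Order the vertices as v_0 < v_1 < v_2 < v_3 < v_4 < v_5 < v_6 < v_7 < v_8. Listing each simplex with vertices in this order, K has dimension 3 with simplices:

  0-simplices (9): [v_0], [v_1], [v_2], [v_3], [v_4], [v_5], [v_6], [v_7], [v_8]
  1-simplices (21): (21 of them)
  2-simplices (20): (20 of them)
  3-simplices (10): (10 of them)

so the chain groups are C_0 ≅ Z^9, C_1 ≅ Z^21, C_2 ≅ Z^20, C_3 ≅ Z^10.

∂_1: C_1 → C_0 sends each edge [p,q] (with p < q) to q − p. For instance
  ∂[v_0,v_6] = [v_6] − [v_0].
This gives a 9×21 integer matrix of rank 8; reducing to Smith normal form yields diagonal entries (1,1,1,1,1,1,1,1).

Boundary ∂_2: C_2 → C_1 acts by ∂[p,q,r] = [q,r] − [p,r] + [p,q]. For instance
  ∂[v_2,v_4,v_6] = [v_4,v_6] − [v_2,v_6] + [v_2,v_4],
  ∂[v_0,v_7,v_8] = [v_7,v_8] − [v_0,v_8] + [v_0,v_7].
This gives a 21×20 integer matrix of rank 12; reducing to Smith normal form yields diagonal entries (1,1,1,1,1,1,1,1,1,1,1,1).

The boundary map ∂_3: C_3 → C_2 sends each 3-simplex σ to the alternating sum Σ_i (−1)^i (σ with its i-th vertex removed). For instance
  ∂[v_0,v_6,v_7,v_8] = [v_6,v_7,v_8] − [v_0,v_7,v_8] + [v_0,v_6,v_8] − [v_0,v_6,v_7],
  ∂[v_0,v_1,v_4,v_8] = [v_1,v_4,v_8] − [v_0,v_4,v_8] + [v_0,v_1,v_8] − [v_0,v_1,v_4].
As a 20×10 matrix over Z this has rank 8, with invariant factors (1,1,1,1,1,1,1,1).

Reading off H_k = ker ∂_k / im ∂_{k+1}:

  H_0: rank C_0 − rank ∂_1 = 9 − 8 = 1, and the invariant factors of ∂_1 are all 1, so H_0 ≅ Z.
  H_1: rank ker ∂_1 − rank ∂_2 = (21 − 8) − 12 = 1, and the invariant factors of ∂_2 are all 1, so H_1 ≅ Z.
  H_2: rank ker ∂_2 − rank ∂_3 = (20 − 12) − 8 = 0, and the invariant factors of ∂_3 are all 1, so H_2 ≅ 0.
  H_3: rank ker ∂_3 − rank ∂_4 = (10 − 8) − 0 = 2, and there is no ∂_4, so H_3 ≅ Z^2.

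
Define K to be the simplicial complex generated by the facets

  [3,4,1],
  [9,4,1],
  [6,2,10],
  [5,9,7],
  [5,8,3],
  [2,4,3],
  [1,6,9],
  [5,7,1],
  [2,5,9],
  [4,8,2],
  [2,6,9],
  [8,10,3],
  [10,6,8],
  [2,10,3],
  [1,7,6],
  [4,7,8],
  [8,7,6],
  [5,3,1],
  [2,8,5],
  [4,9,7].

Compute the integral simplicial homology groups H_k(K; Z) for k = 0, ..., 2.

Order the vertices as 1 < 2 < 3 < 4 < 5 < 6 < 7 < 8 < 9 < 10. Listing each simplex with vertices in this order, K has dimension 2 with simplices:

  0-simplices (10): [1], [2], [3], [4], [5], [6], [7], [8], [9], [10]
  1-simplices (30): (30 of them)
  2-simplices (20): (20 of them)

giving chain groups C_0 ≅ Z^10, C_1 ≅ Z^30, C_2 ≅ Z^20.

Boundary ∂_1: C_1 → C_0 maps an edge to its endpoints' difference, ∂[p,q] = q − p. For instance
  ∂[2,3] = [3] − [2].
The 10×30 boundary matrix has rank 9 and Smith normal form diag(1,1,1,1,1,1,1,1,1).

Boundary ∂_2: C_2 → C_1 acts by ∂[p,q,r] = [q,r] − [p,r] + [p,q]. For instance
  ∂[1,3,5] = [3,5] − [1,5] + [1,3],
  ∂[5,7,9] = [7,9] − [5,9] + [5,7].
This gives a 30×20 integer matrix of rank 20; reducing to Smith normal form yields diagonal entries (1,1,1,1,1,1,1,1,1,1,1,1,1,1,1,1,1,1,1,2).

Computing H_k = (kernel of ∂_k) / (image of ∂_{k+1}):

  H_0: rank C_0 − rank ∂_1 = 10 − 9 = 1, and the invariant factors of ∂_1 are all 1, so H_0 = Z.
  H_1: rank ker ∂_1 − rank ∂_2 = (30 − 9) − 20 = 1, and ∂_2 has invariant factor 2 > 1, so H_1 = Z ⊕ Z/2Z.
  H_2: rank ker ∂_2 − rank ∂_3 = (20 − 20) − 0 = 0, and there is no ∂_3, so H_2 = 0.

As a check, the Euler characteristic is 10 − 30 + 20 = 0, which agrees with 1 − 1 + 0 = 0.

H_0 = Z,  H_1 = Z ⊕ Z/2Z,  H_2 = 0.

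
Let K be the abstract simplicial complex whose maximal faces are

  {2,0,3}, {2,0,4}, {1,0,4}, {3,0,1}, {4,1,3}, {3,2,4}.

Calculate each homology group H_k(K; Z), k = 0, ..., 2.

We work with the vertex ordering 0 < 1 < 2 < 3 < 4. The simplices of K, each written with vertices in increasing order, are:

  0-simplices (5): [0], [1], [2], [3], [4]
  1-simplices (9): [0,1], [0,2], [0,3], [0,4], [1,3], [1,4], [2,3], [2,4], [3,4]
  2-simplices (6): [0,1,3], [0,1,4], [0,2,3], [0,2,4], [1,3,4], [2,3,4]

giving chain groups C_0 ≅ Z^5, C_1 ≅ Z^9, C_2 ≅ Z^6.

Boundary ∂_1: C_1 → C_0 is given by ∂[p,q] = [q] − [p].
The resulting 5×9 matrix has rank 4, and its Smith normal form has invariant factors (1,1,1,1).

Boundary ∂_2: C_2 → C_1 acts by ∂[p,q,r] = [q,r] − [p,r] + [p,q]. For instance
  ∂[1,3,4] = [3,4] − [1,4] + [1,3],
  ∂[0,1,3] = [1,3] − [0,3] + [0,1].
As a 9×6 matrix over Z this has rank 5, with invariant factors (1,1,1,1,1).

Reading off H_k = ker ∂_k / im ∂_{k+1}:

  H_0: rank C_0 − rank ∂_1 = 5 − 4 = 1, and the invariant factors of ∂_1 are all 1, so H_0 ≅ Z.
  H_1: rank ker ∂_1 − rank ∂_2 = (9 − 4) − 5 = 0, and the invariant factors of ∂_2 are all 1, so H_1 ≅ 0.
  H_2: rank ker ∂_2 − rank ∂_3 = (6 − 5) − 0 = 1, and there is no ∂_3, so H_2 ≅ Z.

H_0 ≅ Z,  H_1 = 0,  H_2 ≅ Z.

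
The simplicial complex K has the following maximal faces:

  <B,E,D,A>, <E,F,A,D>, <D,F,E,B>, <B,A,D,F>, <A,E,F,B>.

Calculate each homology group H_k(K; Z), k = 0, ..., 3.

H_0 = Z,  H_1 = 0,  H_2 = 0,  H_3 = Z.

Order the vertices as A < B < D < E < F. Listing each simplex with vertices in this order, K has dimension 3 with simplices:

  0-simplices (5): A, B, D, E, F
  1-simplices (10): AB, AD, AE, AF, BD, BE, BF, DE, DF, EF
  2-simplices (10): ABD, ABE, ABF, ADE, ADF, AEF, BDE, BDF, BEF, DEF
  3-simplices (5): ABDE, ABDF, ABEF, ADEF, BDEF

Hence C_0 ≅ Z^5, C_1 ≅ Z^10, C_2 ≅ Z^10, C_3 ≅ Z^5.

∂_1: C_1 → C_0 is given by ∂[p,q] = [q] − [p]. For instance
  ∂AE = E − A.
This gives a 5×10 integer matrix of rank 4; reducing to Smith normal form yields diagonal entries (1,1,1,1).

∂_2: C_2 → C_1 sends each 2-simplex [p,q,r] to [q,r] − [p,r] + [p,q]. For instance
  ∂BDE = DE − BE + BD,
  ∂ADF = DF − AF + AD.
The 10×10 boundary matrix has rank 6 and Smith normal form diag(1,1,1,1,1,1).

∂_3: C_3 → C_2 sends each 3-simplex σ to the alternating sum Σ_i (−1)^i (σ with its i-th vertex removed). For instance
  ∂ABEF = BEF − AEF + ABF − ABE,
  ∂BDEF = DEF − BEF + BDF − BDE.
As a 10×5 matrix over Z this has rank 4, with invariant factors (1,1,1,1).

Reading off H_k = ker ∂_k / im ∂_{k+1}:

  H_0: rank C_0 − rank ∂_1 = 5 − 4 = 1, and the invariant factors of ∂_1 are all 1, so H_0 = Z.
  H_1: rank ker ∂_1 − rank ∂_2 = (10 − 4) − 6 = 0, and the invariant factors of ∂_2 are all 1, so H_1 = 0.
  H_2: rank ker ∂_2 − rank ∂_3 = (10 − 6) − 4 = 0, and the invariant factors of ∂_3 are all 1, so H_2 = 0.
  H_3: rank ker ∂_3 − rank ∂_4 = (5 − 4) − 0 = 1, and there is no ∂_4, so H_3 = Z.

As a check, the Euler characteristic is 5 − 10 + 10 − 5 = 0, which agrees with 1 − 0 + 0 − 1 = 0.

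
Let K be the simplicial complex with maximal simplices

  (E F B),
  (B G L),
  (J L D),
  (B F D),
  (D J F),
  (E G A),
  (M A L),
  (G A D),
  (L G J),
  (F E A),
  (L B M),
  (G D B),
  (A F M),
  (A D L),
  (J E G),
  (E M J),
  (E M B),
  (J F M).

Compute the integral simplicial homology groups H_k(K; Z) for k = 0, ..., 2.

Order the vertices as A < B < D < E < F < G < J < L < M. Listing each simplex with vertices in this order, K has dimension 2 with simplices:

  0-simplices (9): A, B, D, E, F, G, J, L, M
  1-simplices (27): AD, AE, AF, AG, AL, AM, BD, BE, BF, BG, BL, BM, DF, DG, DJ, DL, EF, EG, EJ, EM, FJ, FM, GJ, GL, JL, JM, LM
  2-simplices (18): ADG, ADL, AEF, AEG, AFM, ALM, BDF, BDG, BEF, BEM, BGL, BLM, DFJ, DJL, EGJ, EJM, FJM, GJL

Hence C_0 ≅ Z^9, C_1 ≅ Z^27, C_2 ≅ Z^18.

Boundary ∂_1: C_1 → C_0 sends each edge [p,q] (with p < q) to q − p. For instance
  ∂LM = M − L.
The resulting 9×27 matrix has rank 8, and its Smith normal form has invariant factors (1,1,1,1,1,1,1,1).

The boundary map ∂_2: C_2 → C_1 sends each 2-simplex [p,q,r] to [q,r] − [p,r] + [p,q]. For instance
  ∂DFJ = FJ − DJ + DF,
  ∂BDG = DG − BG + BD.
The 27×18 boundary matrix has rank 18 and Smith normal form diag(1,1,1,1,1,1,1,1,1,1,1,1,1,1,1,1,1,2).

From H_k ≅ ker(∂_k) / im(∂_{k+1}) we obtain:

  H_0: rank C_0 − rank ∂_1 = 9 − 8 = 1, and the invariant factors of ∂_1 are all 1, so H_0 ≅ Z.
  H_1: rank ker ∂_1 − rank ∂_2 = (27 − 8) − 18 = 1, and ∂_2 has invariant factor 2 > 1, so H_1 ≅ Z ⊕ Z/2.
  H_2: rank ker ∂_2 − rank ∂_3 = (18 − 18) − 0 = 0, and there is no ∂_3, so H_2 ≅ 0.

H_0 ≅ Z,  H_1 ≅ Z ⊕ Z/2,  H_2 = 0.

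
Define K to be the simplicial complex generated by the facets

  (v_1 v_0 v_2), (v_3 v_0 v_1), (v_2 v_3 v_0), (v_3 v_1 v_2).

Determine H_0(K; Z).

H_0 ≅ Z.

K has 4 vertices, 6 edges, 4 triangles.
rank ∂_0 = 0, rank ∂_1 = 3 ⇒ b_0 = 4 − 0 − 3 = 1; all invariant factors of ∂_1 are 1 so no torsion. So H_0 = Z.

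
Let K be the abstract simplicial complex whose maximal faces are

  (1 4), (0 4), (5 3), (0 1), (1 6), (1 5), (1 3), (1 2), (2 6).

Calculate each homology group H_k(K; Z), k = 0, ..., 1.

H_0 ≅ Z,  H_1 ≅ Z^3.

Take the total order 0 < 1 < 2 < 3 < 4 < 5 < 6 on the vertex set. Then K (dimension 1) consists of the simplices:

  0-simplices (7): [0], [1], [2], [3], [4], [5], [6]
  1-simplices (9): [0,1], [0,4], [1,2], [1,3], [1,4], [1,5], [1,6], [2,6], [3,5]

giving chain groups C_0 ≅ Z^7, C_1 ≅ Z^9.

The boundary map ∂_1: C_1 → C_0 sends each edge [p,q] (with p < q) to q − p. For instance
  ∂[2,6] = [6] − [2].
The resulting 7×9 matrix has rank 6, and its Smith normal form has invariant factors (1,1,1,1,1,1).

From H_k ≅ ker(∂_k) / im(∂_{k+1}) we obtain:

  H_0: rank C_0 − rank ∂_1 = 7 − 6 = 1, and the invariant factors of ∂_1 are all 1, so H_0 ≅ Z.
  H_1: rank ker ∂_1 − rank ∂_2 = (9 − 6) − 0 = 3, and there is no ∂_2, so H_1 ≅ Z^3.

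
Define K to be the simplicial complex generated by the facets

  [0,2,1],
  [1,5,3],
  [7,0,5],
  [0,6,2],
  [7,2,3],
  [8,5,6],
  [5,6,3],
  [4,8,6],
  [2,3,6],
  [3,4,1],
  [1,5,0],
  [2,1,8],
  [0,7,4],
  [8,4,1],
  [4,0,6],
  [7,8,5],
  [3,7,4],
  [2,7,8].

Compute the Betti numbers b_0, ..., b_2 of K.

Fix the vertex order 0 < 1 < 2 < 3 < 4 < 5 < 6 < 7 < 8 and write every simplex with vertices in increasing order. Then dim K = 2 and the simplices of K are:

  0-simplices (9): [0], [1], [2], [3], [4], [5], [6], [7], [8]
  1-simplices (27): (27 of them)
  2-simplices (18): [0,1,2], [0,1,5], [0,2,6], [0,4,6], [0,4,7], [0,5,7], [1,2,8], [1,3,4], [1,3,5], [1,4,8], [2,3,6], [2,3,7], [2,7,8], [3,4,7], [3,5,6], [4,6,8], [5,6,8], [5,7,8]

so the chain groups are C_0 ≅ Z^9, C_1 ≅ Z^27, C_2 ≅ Z^18.

The boundary map ∂_1: C_1 → C_0 is given by ∂[p,q] = [q] − [p].
This gives a 9×27 integer matrix of rank 8; reducing to Smith normal form yields diagonal entries (1,1,1,1,1,1,1,1).

∂_2: C_2 → C_1 sends each 2-simplex [p,q,r] to [q,r] − [p,r] + [p,q]. For instance
  ∂[5,6,8] = [6,8] − [5,8] + [5,6],
  ∂[2,3,6] = [3,6] − [2,6] + [2,3].
The resulting 27×18 matrix has rank 17, and its Smith normal form has invariant factors (1,1,1,1,1,1,1,1,1,1,1,1,1,1,1,1,1).

From H_k ≅ ker(∂_k) / im(∂_{k+1}) we obtain:

  H_0: rank C_0 − rank ∂_1 = 9 − 8 = 1, and the invariant factors of ∂_1 are all 1, so H_0 ≅ Z.
  H_1: rank ker ∂_1 − rank ∂_2 = (27 − 8) − 17 = 2, and the invariant factors of ∂_2 are all 1, so H_1 ≅ Z^2.
  H_2: rank ker ∂_2 − rank ∂_3 = (18 − 17) − 0 = 1, and there is no ∂_3, so H_2 ≅ Z.

(K is a triangulation of the torus T^2.)

Hence the Betti numbers are b_0 = 1, b_1 = 2, b_2 = 1.

b_0 = 1, b_1 = 2, b_2 = 1.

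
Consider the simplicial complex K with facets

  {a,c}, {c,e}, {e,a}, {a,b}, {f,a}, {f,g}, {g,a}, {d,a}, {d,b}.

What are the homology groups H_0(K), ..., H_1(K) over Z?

Take the total order a < b < c < d < e < f < g on the vertex set. Then K (dimension 1) consists of the simplices:

  0-simplices (7): a, b, c, d, e, f, g
  1-simplices (9): ab, ac, ad, ae, af, ag, bd, ce, fg

Hence C_0 ≅ Z^7, C_1 ≅ Z^9.

∂_1: C_1 → C_0 sends each edge [p,q] (with p < q) to q − p.
The 7×9 boundary matrix has rank 6 and Smith normal form diag(1,1,1,1,1,1).

Computing H_k = (kernel of ∂_k) / (image of ∂_{k+1}):

  H_0: rank C_0 − rank ∂_1 = 7 − 6 = 1, and the invariant factors of ∂_1 are all 1, so H_0 ≅ Z.
  H_1: rank ker ∂_1 − rank ∂_2 = (9 − 6) − 0 = 3, and there is no ∂_2, so H_1 ≅ Z^3.

As a check, the Euler characteristic is 7 − 9 = -2, which agrees with 1 − 3 = -2.

H_0 ≅ Z,  H_1 ≅ Z^3.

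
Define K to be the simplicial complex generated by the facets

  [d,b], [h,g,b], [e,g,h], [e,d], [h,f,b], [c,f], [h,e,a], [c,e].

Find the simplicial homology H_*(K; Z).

K has 8 vertices, 13 edges, 4 triangles.
rank ∂_0 = 0, rank ∂_1 = 7 ⇒ b_0 = 8 − 0 − 7 = 1; all invariant factors of ∂_1 are 1 so no torsion. So H_0 = Z.
rank ∂_1 = 7, rank ∂_2 = 4 ⇒ b_1 = 13 − 7 − 4 = 2; all invariant factors of ∂_2 are 1 so no torsion. So H_1 = Z^2.
rank ∂_2 = 4, rank ∂_3 = 0 ⇒ b_2 = 4 − 4 − 0 = 0. So H_2 = 0.

H_0 = Z,  H_1 = Z^2,  H_2 = 0.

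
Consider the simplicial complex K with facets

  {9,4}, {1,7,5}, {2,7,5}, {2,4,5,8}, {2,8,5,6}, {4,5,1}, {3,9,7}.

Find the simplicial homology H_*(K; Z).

H_0 ≅ Z,  H_1 ≅ Z,  H_2 = 0,  H_3 = 0.

K has 9 vertices, 18 edges, 11 triangles, 2 3-simplices.
rank ∂_0 = 0, rank ∂_1 = 8 ⇒ b_0 = 9 − 0 − 8 = 1; all invariant factors of ∂_1 are 1 so no torsion. So H_0 ≅ Z.
rank ∂_1 = 8, rank ∂_2 = 9 ⇒ b_1 = 18 − 8 − 9 = 1; all invariant factors of ∂_2 are 1 so no torsion. So H_1 ≅ Z.
rank ∂_2 = 9, rank ∂_3 = 2 ⇒ b_2 = 11 − 9 − 2 = 0; all invariant factors of ∂_3 are 1 so no torsion. So H_2 ≅ 0.
rank ∂_3 = 2, rank ∂_4 = 0 ⇒ b_3 = 2 − 2 − 0 = 0. So H_3 ≅ 0.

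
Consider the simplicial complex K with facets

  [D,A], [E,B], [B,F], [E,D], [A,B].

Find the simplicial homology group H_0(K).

We work with the vertex ordering A < B < D < E < F. The simplices of K, each written with vertices in increasing order, are:

  0-simplices (5): A, B, D, E, F
  1-simplices (5): AB, AD, BE, BF, DE

giving chain groups C_0 ≅ Z^5, C_1 ≅ Z^5.

∂_1: C_1 → C_0 maps an edge to its endpoints' difference, ∂[p,q] = q − p. For instance
  ∂AD = D − A.
The 5×5 boundary matrix has rank 4 and Smith normal form diag(1,1,1,1).

From H_k ≅ ker(∂_k) / im(∂_{k+1}) we obtain:

  H_0: rank C_0 − rank ∂_1 = 5 − 4 = 1, and the invariant factors of ∂_1 are all 1, so H_0 = Z.

H_0 ≅ Z.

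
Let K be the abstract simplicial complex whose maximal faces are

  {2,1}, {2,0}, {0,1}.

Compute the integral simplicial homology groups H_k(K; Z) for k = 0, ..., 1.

H_0 = Z,  H_1 = Z.

We work with the vertex ordering 0 < 1 < 2. The simplices of K, each written with vertices in increasing order, are:

  0-simplices (3): [0], [1], [2]
  1-simplices (3): [0,1], [0,2], [1,2]

giving chain groups C_0 ≅ Z^3, C_1 ≅ Z^3.

The boundary map ∂_1: C_1 → C_0 sends each edge [p,q] (with p < q) to q − p.
This gives a 3×3 integer matrix of rank 2; reducing to Smith normal form yields diagonal entries (1,1).

Computing H_k = (kernel of ∂_k) / (image of ∂_{k+1}):

  H_0: rank C_0 − rank ∂_1 = 3 − 2 = 1, and the invariant factors of ∂_1 are all 1, so H_0 = Z.
  H_1: rank ker ∂_1 − rank ∂_2 = (3 − 2) − 0 = 1, and there is no ∂_2, so H_1 = Z.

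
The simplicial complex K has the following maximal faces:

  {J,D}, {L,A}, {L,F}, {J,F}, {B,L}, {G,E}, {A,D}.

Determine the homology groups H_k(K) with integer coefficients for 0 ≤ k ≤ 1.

Take the total order A < B < D < E < F < G < J < L on the vertex set. Then K (dimension 1) consists of the simplices:

  0-simplices (8): A, B, D, E, F, G, J, L
  1-simplices (7): AD, AL, BL, DJ, EG, FJ, FL

giving chain groups C_0 ≅ Z^8, C_1 ≅ Z^7.

Boundary ∂_1: C_1 → C_0 is given by ∂[p,q] = [q] − [p]. For instance
  ∂EG = G − E.
This gives a 8×7 integer matrix of rank 6; reducing to Smith normal form yields diagonal entries (1,1,1,1,1,1).

From H_k ≅ ker(∂_k) / im(∂_{k+1}) we obtain:

  H_0: rank C_0 − rank ∂_1 = 8 − 6 = 2, and the invariant factors of ∂_1 are all 1, so H_0 = Z^2.
  H_1: rank ker ∂_1 − rank ∂_2 = (7 − 6) − 0 = 1, and there is no ∂_2, so H_1 = Z.

H_0 ≅ Z^2,  H_1 ≅ Z.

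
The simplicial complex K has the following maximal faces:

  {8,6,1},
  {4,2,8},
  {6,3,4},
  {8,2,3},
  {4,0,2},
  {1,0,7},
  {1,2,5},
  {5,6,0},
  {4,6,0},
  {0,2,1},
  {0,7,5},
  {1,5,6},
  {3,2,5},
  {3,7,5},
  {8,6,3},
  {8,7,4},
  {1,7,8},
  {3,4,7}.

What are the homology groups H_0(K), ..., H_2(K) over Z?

H_0 = Z,  H_1 = Z ⊕ Z/2Z,  H_2 = 0.

Fix the vertex order 0 < 1 < 2 < 3 < 4 < 5 < 6 < 7 < 8 and write every simplex with vertices in increasing order. Then dim K = 2 and the simplices of K are:

  0-simplices (9): [0], [1], [2], [3], [4], [5], [6], [7], [8]
  1-simplices (27): (27 of them)
  2-simplices (18): [0,1,2], [0,1,7], [0,2,4], [0,4,6], [0,5,6], [0,5,7], [1,2,5], [1,5,6], [1,6,8], [1,7,8], [2,3,5], [2,3,8], [2,4,8], [3,4,6], [3,4,7], [3,5,7], [3,6,8], [4,7,8]

giving chain groups C_0 ≅ Z^9, C_1 ≅ Z^27, C_2 ≅ Z^18.

The boundary map ∂_1: C_1 → C_0 is given by ∂[p,q] = [q] − [p]. For instance
  ∂[2,4] = [4] − [2].
This gives a 9×27 integer matrix of rank 8; reducing to Smith normal form yields diagonal entries (1,1,1,1,1,1,1,1).

The boundary map ∂_2: C_2 → C_1 acts by ∂[p,q,r] = [q,r] − [p,r] + [p,q]. For instance
  ∂[0,1,7] = [1,7] − [0,7] + [0,1],
  ∂[1,5,6] = [5,6] − [1,6] + [1,5].
The 27×18 boundary matrix has rank 18 and Smith normal form diag(1,1,1,1,1,1,1,1,1,1,1,1,1,1,1,1,1,2).

From H_k ≅ ker(∂_k) / im(∂_{k+1}) we obtain:

  H_0: rank C_0 − rank ∂_1 = 9 − 8 = 1, and the invariant factors of ∂_1 are all 1, so H_0 ≅ Z.
  H_1: rank ker ∂_1 − rank ∂_2 = (27 − 8) − 18 = 1, and ∂_2 has invariant factor 2 > 1, so H_1 ≅ Z ⊕ Z/2Z.
  H_2: rank ker ∂_2 − rank ∂_3 = (18 − 18) − 0 = 0, and there is no ∂_3, so H_2 ≅ 0.

As a check, the Euler characteristic is 9 − 27 + 18 = 0, which agrees with 1 − 1 + 0 = 0.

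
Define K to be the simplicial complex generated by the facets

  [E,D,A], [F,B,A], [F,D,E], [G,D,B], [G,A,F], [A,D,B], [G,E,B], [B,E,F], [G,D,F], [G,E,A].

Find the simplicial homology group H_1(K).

Take the total order A < B < D < E < F < G on the vertex set. Then K (dimension 2) consists of the simplices:

  0-simplices (6): A, B, D, E, F, G
  1-simplices (15): AB, AD, AE, AF, AG, BD, BE, BF, BG, DE, DF, DG, EF, EG, FG
  2-simplices (10): ABD, ABF, ADE, AEG, AFG, BDG, BEF, BEG, DEF, DFG

giving chain groups C_0 ≅ Z^6, C_1 ≅ Z^15, C_2 ≅ Z^10.

∂_1: C_1 → C_0 maps an edge to its endpoints' difference, ∂[p,q] = q − p.
The 6×15 boundary matrix has rank 5 and Smith normal form diag(1,1,1,1,1).

∂_2: C_2 → C_1 acts by ∂[p,q,r] = [q,r] − [p,r] + [p,q]. For instance
  ∂ABF = BF − AF + AB,
  ∂BEG = EG − BG + BE.
The 15×10 boundary matrix has rank 10 and Smith normal form diag(1,1,1,1,1,1,1,1,1,2).

Now H_k = ker ∂_k / im ∂_{k+1}, so:

  H_1: rank ker ∂_1 − rank ∂_2 = (15 − 5) − 10 = 0, and ∂_2 has invariant factor 2 > 1, so H_1 = Z/2Z.

(K is a triangulation of the real projective plane RP^2.)

H_1 = Z/2Z.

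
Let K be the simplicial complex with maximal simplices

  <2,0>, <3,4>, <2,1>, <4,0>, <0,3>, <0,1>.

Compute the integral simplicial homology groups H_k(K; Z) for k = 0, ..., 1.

K has 5 vertices, 6 edges.
rank ∂_0 = 0, rank ∂_1 = 4 ⇒ b_0 = 5 − 0 − 4 = 1; all invariant factors of ∂_1 are 1 so no torsion. So H_0 ≅ Z.
rank ∂_1 = 4, rank ∂_2 = 0 ⇒ b_1 = 6 − 4 − 0 = 2. So H_1 ≅ Z^2.

H_0 = Z,  H_1 = Z^2.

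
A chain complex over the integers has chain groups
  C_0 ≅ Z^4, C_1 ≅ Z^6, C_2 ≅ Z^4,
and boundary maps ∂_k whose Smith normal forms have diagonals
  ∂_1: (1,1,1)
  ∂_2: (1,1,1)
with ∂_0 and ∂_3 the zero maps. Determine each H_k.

H_0 = Z,  H_1 = 0,  H_2 = Z.

H_0: b_0 = 4 − 0 − 3 = 1; torsion from ∂_1 factors > 1: none. So H_0 = Z.
H_1: b_1 = 6 − 3 − 3 = 0; torsion from ∂_2 factors > 1: none. So H_1 = 0.
H_2: b_2 = 4 − 3 − 0 = 1; torsion from ∂_3 factors > 1: none. So H_2 = Z.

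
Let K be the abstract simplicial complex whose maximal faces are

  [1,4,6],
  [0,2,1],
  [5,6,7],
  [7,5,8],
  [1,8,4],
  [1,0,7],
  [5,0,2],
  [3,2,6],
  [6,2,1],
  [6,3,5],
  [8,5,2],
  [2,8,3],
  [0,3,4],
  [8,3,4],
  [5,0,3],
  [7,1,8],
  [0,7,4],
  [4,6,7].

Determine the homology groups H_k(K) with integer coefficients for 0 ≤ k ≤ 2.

Fix the vertex order 0 < 1 < 2 < 3 < 4 < 5 < 6 < 7 < 8 and write every simplex with vertices in increasing order. Then dim K = 2 and the simplices of K are:

  0-simplices (9): [0], [1], [2], [3], [4], [5], [6], [7], [8]
  1-simplices (27): (27 of them)
  2-simplices (18): [0,1,2], [0,1,7], [0,2,5], [0,3,4], [0,3,5], [0,4,7], [1,2,6], [1,4,6], [1,4,8], [1,7,8], [2,3,6], [2,3,8], [2,5,8], [3,4,8], [3,5,6], [4,6,7], [5,6,7], [5,7,8]

Hence C_0 ≅ Z^9, C_1 ≅ Z^27, C_2 ≅ Z^18.

Boundary ∂_1: C_1 → C_0 sends each edge [p,q] (with p < q) to q − p.
This gives a 9×27 integer matrix of rank 8; reducing to Smith normal form yields diagonal entries (1,1,1,1,1,1,1,1).

∂_2: C_2 → C_1 maps a triangle to the signed sum of its edges. For instance
  ∂[2,3,8] = [3,8] − [2,8] + [2,3],
  ∂[0,3,5] = [3,5] − [0,5] + [0,3].
This gives a 27×18 integer matrix of rank 18; reducing to Smith normal form yields diagonal entries (1,1,1,1,1,1,1,1,1,1,1,1,1,1,1,1,1,2).

Reading off H_k = ker ∂_k / im ∂_{k+1}:

  H_0: rank C_0 − rank ∂_1 = 9 − 8 = 1, and the invariant factors of ∂_1 are all 1, so H_0 = Z.
  H_1: rank ker ∂_1 − rank ∂_2 = (27 − 8) − 18 = 1, and ∂_2 has invariant factor 2 > 1, so H_1 = Z ⊕ Z/2.
  H_2: rank ker ∂_2 − rank ∂_3 = (18 − 18) − 0 = 0, and there is no ∂_3, so H_2 = 0.

As a check, the Euler characteristic is 9 − 27 + 18 = 0, which agrees with 1 − 1 + 0 = 0.

H_0 ≅ Z,  H_1 ≅ Z ⊕ Z/2,  H_2 = 0.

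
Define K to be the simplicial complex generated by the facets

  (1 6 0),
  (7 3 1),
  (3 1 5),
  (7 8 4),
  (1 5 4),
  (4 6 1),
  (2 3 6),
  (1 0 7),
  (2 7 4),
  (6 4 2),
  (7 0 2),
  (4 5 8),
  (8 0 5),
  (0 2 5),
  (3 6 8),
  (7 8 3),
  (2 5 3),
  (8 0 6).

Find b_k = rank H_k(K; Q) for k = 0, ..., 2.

Fix the vertex order 0 < 1 < 2 < 3 < 4 < 5 < 6 < 7 < 8 and write every simplex with vertices in increasing order. Then dim K = 2 and the simplices of K are:

  0-simplices (9): [0], [1], [2], [3], [4], [5], [6], [7], [8]
  1-simplices (27): (27 of them)
  2-simplices (18): [0,1,6], [0,1,7], [0,2,5], [0,2,7], [0,5,8], [0,6,8], [1,3,5], [1,3,7], [1,4,5], [1,4,6], [2,3,5], [2,3,6], [2,4,6], [2,4,7], [3,6,8], [3,7,8], [4,5,8], [4,7,8]

so the chain groups are C_0 ≅ Z^9, C_1 ≅ Z^27, C_2 ≅ Z^18.

Boundary ∂_1: C_1 → C_0 is given by ∂[p,q] = [q] − [p]. For instance
  ∂[0,5] = [5] − [0].
As a 9×27 matrix over Z this has rank 8, with invariant factors (1,1,1,1,1,1,1,1).

The boundary map ∂_2: C_2 → C_1 maps a triangle to the signed sum of its edges. For instance
  ∂[4,7,8] = [7,8] − [4,8] + [4,7],
  ∂[0,2,7] = [2,7] − [0,7] + [0,2].
This gives a 27×18 integer matrix of rank 17; reducing to Smith normal form yields diagonal entries (1,1,1,1,1,1,1,1,1,1,1,1,1,1,1,1,1).

Reading off H_k = ker ∂_k / im ∂_{k+1}:

  H_0: rank C_0 − rank ∂_1 = 9 − 8 = 1, and the invariant factors of ∂_1 are all 1, so H_0 = Z.
  H_1: rank ker ∂_1 − rank ∂_2 = (27 − 8) − 17 = 2, and the invariant factors of ∂_2 are all 1, so H_1 = Z^2.
  H_2: rank ker ∂_2 − rank ∂_3 = (18 − 17) − 0 = 1, and there is no ∂_3, so H_2 = Z.

(K is a triangulation of the torus T^2.)

Hence the Betti numbers are b_0 = 1, b_1 = 2, b_2 = 1.

b_0 = 1, b_1 = 2, b_2 = 1.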